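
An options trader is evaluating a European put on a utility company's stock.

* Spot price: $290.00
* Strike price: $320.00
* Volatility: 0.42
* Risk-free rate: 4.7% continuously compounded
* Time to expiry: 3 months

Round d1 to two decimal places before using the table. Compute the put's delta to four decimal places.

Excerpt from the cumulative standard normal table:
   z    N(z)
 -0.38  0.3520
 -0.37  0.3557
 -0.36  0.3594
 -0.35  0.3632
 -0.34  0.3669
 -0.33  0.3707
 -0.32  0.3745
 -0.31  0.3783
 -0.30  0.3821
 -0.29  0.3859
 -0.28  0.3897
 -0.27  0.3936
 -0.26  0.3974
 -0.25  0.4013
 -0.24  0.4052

-0.6217

T = 0.25;  σ√T = 0.2100
d₁ = [ln(290/320) + (0.047 + 0.42²/2)·0.25] / 0.2100 = [-0.0984 + 0.0338] / 0.2100 = -0.3078 → -0.31
N(d₁) = N(-0.31) = 0.3783
Δ_put = N(d₁) − 1 = 0.3783 − 1 = -0.6217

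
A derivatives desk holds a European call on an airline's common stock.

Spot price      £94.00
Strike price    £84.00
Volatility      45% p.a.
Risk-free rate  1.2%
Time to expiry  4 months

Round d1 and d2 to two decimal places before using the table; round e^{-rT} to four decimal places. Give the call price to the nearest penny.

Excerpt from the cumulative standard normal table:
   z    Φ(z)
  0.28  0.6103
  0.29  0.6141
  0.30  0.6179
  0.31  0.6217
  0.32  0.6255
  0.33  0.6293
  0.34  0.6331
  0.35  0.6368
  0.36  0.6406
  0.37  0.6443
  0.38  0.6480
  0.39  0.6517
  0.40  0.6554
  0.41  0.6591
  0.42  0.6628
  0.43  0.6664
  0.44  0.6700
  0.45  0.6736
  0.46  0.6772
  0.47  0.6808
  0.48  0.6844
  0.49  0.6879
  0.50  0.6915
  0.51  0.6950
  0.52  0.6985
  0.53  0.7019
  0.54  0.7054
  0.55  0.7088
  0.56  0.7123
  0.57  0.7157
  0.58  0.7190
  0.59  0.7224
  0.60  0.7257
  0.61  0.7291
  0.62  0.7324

σ√T = 0.45 × 0.5774 = 0.2598
ln(S/K) + (r + σ²/2)T = ln(94/84) + (0.012 + 0.45²/2)·0.3333 = 0.1125 + 0.0377 = 0.1502
d₁ = 0.1502 / 0.2598 = 0.5782 ≈ 0.58
d₂ = d₁ − σ√T = 0.5782 − 0.2598 = 0.3184 ≈ 0.32
exp(−rT) = exp(−0.012·0.3333) = 0.9960
N(d₁) = N(0.58) = 0.7190;  N(d₂) = N(0.32) = 0.6255
C = 94·0.7190 − 84·0.9960·0.6255 = 67.5860 − 52.3318 = 15.2542

£15.25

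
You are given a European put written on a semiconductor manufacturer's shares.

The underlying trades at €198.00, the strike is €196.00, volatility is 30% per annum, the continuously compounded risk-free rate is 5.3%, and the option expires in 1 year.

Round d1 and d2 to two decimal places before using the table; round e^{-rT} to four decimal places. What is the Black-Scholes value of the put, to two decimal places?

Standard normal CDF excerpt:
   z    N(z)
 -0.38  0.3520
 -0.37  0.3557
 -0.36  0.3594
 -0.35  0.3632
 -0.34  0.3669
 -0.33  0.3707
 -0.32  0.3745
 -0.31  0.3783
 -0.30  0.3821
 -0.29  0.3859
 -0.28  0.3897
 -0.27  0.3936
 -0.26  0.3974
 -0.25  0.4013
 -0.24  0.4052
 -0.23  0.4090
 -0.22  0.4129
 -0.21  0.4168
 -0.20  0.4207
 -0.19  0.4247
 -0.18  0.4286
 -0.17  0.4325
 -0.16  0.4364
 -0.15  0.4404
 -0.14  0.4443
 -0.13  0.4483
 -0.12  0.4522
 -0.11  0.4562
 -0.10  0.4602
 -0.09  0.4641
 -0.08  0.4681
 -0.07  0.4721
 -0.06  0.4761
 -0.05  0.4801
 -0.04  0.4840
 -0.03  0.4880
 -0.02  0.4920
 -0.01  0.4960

T = 1;  σ√T = 0.3000
ln(S/K) + (r + σ²/2)T = ln(198/196) + (0.053 + 0.3²/2)·1 = 0.0102 + 0.0980 = 0.1082
d₁ = 0.1082 / 0.3000 = 0.3605 → 0.36
d₂ = d₁ − σ√T = 0.3605 − 0.3000 = 0.0605 → 0.06
exp(−rT) = exp(−0.053·1) = 0.9484
N(−d₂) = N(-0.06) = 0.4761;  N(−d₁) = N(-0.36) = 0.3594
P = 196·0.9484·0.4761 − 198·0.3594 = 88.5005 − 71.1612 = 17.3393

€17.34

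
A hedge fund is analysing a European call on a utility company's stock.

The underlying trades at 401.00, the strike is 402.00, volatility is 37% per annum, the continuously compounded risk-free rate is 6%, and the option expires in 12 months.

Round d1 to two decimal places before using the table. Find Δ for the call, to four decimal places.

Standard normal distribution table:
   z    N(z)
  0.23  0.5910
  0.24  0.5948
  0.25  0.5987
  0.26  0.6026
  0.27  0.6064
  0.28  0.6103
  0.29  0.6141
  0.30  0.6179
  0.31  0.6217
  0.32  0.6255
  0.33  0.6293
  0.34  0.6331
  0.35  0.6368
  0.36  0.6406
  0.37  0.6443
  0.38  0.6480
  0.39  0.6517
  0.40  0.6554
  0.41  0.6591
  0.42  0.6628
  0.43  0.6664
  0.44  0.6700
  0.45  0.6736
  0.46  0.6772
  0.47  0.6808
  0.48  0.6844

σ√T = 0.37·√1 = 0.3700
ln(S/K) + (r + σ²/2)T = ln(401/402) + (0.06 + 0.37²/2)·1 = -0.0025 + 0.1285 = 0.1260
d₁ = 0.1260 / 0.3700 = 0.3404 which rounds to 0.34
N(d₁) = N(0.34) = 0.6331
Δ_call = N(d₁) = 0.6331

0.6331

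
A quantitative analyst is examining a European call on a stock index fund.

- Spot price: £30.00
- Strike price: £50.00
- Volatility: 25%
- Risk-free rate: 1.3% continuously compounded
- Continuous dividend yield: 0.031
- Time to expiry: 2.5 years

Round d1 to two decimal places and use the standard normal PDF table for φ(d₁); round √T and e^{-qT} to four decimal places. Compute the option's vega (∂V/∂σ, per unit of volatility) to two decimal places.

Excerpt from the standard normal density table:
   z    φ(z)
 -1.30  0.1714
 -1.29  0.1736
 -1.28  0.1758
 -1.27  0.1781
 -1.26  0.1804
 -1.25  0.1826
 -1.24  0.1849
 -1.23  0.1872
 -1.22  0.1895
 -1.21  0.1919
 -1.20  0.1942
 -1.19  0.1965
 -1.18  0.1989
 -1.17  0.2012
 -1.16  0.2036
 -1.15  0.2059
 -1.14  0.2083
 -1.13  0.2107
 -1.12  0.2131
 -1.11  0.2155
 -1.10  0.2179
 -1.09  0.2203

8.42

T = 2.5;  σ√T = 0.3953
d₁ = [ln(30/50) + (0.013 − 0.031 + 0.25²/2)·2.5] / 0.3953 = [-0.5108 + 0.0331] / 0.3953 = -1.2085 which rounds to -1.21
√T = √2.5 = 1.5811
φ(d₁) = φ(-1.21) = 0.1919
exp(−qT) = exp(−0.031·2.5) = 0.9254
vega = S·exp(−qT)·φ(d₁)·√T = 30·0.9254·0.1919·1.5811 = 8.4234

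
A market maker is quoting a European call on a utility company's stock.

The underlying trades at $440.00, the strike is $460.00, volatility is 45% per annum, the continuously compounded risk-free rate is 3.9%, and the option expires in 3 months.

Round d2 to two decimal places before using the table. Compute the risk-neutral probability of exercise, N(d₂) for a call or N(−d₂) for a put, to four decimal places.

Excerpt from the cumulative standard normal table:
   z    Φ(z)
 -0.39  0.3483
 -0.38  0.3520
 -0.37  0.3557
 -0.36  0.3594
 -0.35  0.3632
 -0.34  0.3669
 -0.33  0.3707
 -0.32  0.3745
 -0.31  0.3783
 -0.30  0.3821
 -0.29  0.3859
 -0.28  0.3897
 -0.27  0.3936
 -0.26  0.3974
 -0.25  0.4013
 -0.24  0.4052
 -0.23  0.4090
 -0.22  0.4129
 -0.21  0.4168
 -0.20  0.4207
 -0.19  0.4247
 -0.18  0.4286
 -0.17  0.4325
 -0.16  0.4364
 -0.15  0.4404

σ√T = 0.45 × 0.5000 = 0.2250
d₁ = [ln(440/460) + (0.039 + 0.45²/2)·0.25] / 0.2250 = [-0.0445 + 0.0351] / 0.2250 = -0.0417 → -0.04
d₂ = d₁ − σ√T = -0.0417 − 0.2250 = -0.2667 → -0.27
Pr(exercise) under Q = N(d₂) = 0.3936

0.3936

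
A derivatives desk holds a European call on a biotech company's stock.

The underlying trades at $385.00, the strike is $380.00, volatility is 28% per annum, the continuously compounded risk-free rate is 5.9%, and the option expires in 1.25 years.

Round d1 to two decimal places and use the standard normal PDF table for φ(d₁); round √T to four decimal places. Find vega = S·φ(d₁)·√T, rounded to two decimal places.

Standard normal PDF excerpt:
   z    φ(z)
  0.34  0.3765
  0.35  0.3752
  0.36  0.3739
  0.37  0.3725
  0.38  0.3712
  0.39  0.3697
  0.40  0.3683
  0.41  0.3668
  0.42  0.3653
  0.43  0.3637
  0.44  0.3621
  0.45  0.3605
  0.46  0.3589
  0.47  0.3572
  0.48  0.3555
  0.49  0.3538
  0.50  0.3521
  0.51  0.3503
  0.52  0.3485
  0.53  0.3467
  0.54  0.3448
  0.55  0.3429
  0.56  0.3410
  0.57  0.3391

σ√T = 0.28 × 1.1180 = 0.3130
d₁ = [ln(385/380) + (0.059 + ½·0.28²)·1.25] / (σ√T) = (0.0131 + 0.1228) / 0.3130 = 0.4339 → 0.43
√T = √1.25 = 1.1180
φ(d₁) = φ(0.43) = 0.3637
vega = S·φ(d₁)·√T = 385·0.3637·1.1180 = 156.5474

156.55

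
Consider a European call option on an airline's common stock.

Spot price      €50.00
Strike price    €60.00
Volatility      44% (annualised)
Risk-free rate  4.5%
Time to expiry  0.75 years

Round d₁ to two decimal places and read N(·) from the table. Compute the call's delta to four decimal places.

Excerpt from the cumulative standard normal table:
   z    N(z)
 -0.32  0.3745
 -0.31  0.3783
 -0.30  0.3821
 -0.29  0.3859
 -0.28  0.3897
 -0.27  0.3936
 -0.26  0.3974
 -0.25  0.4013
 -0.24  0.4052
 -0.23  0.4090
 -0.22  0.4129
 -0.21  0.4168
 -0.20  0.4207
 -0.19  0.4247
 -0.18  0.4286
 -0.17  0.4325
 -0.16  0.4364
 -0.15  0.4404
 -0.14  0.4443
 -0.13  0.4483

0.4207

σ√T = 0.44 × 0.8660 = 0.3811
d₁ = [ln(50/60) + (0.045 + 0.44²/2)·0.75] / 0.3811 = [-0.1823 + 0.1063] / 0.3811 = -0.1994 ⇒ -0.20
N(d₁) = N(-0.20) = 0.4207
Δ_call = N(d₁) = 0.4207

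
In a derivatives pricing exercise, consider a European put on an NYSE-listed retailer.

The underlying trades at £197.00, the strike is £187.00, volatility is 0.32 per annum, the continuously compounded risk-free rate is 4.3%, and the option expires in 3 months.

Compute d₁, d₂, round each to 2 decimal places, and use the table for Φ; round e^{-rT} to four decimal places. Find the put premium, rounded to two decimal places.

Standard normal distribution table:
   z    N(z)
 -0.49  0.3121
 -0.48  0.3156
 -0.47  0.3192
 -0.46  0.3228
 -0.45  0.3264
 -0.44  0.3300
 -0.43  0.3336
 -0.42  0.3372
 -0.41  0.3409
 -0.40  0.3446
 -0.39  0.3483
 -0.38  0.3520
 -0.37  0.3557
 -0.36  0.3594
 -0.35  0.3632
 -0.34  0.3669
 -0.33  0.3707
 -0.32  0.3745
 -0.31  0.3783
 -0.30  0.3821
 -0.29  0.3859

£7.10

σ√T = 0.32·√0.25 = 0.1600
d₁ = [ln(197/187) + (0.043 + 0.32²/2)·0.25] / 0.1600 = [0.0521 + 0.0236] / 0.1600 = 0.4728 → 0.47
d₂ = d₁ − σ√T = 0.4728 − 0.1600 = 0.3128 → 0.31
e^(−rT) = e^(−0.043·0.25) = 0.9893
N(−d₂) = N(-0.31) = 0.3783;  N(−d₁) = N(-0.47) = 0.3192
P = 187·0.9893·0.3783 − 197·0.3192 = 69.9852 − 62.8824 = 7.1028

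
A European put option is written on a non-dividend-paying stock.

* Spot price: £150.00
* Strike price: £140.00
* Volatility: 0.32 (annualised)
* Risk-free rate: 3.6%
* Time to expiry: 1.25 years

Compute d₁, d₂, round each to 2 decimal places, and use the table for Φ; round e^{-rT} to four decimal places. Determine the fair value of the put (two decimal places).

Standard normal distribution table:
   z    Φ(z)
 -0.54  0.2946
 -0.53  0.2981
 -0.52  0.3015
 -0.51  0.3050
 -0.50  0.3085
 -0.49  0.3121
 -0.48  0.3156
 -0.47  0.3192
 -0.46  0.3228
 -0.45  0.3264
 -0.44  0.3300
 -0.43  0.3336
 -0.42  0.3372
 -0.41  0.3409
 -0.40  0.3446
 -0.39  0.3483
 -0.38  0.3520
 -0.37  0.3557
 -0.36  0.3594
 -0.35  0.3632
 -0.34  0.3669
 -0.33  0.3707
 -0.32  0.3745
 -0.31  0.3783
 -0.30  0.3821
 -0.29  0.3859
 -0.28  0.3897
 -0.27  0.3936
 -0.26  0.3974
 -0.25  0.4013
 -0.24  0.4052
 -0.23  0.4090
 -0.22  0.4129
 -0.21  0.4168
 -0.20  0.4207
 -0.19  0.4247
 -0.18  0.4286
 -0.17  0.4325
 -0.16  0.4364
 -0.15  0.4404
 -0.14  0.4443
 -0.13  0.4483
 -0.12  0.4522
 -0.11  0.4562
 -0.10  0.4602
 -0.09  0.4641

σ√T = 0.32·√1.25 = 0.3578
d₁ = [ln(150/140) + (0.036 + 0.32²/2)·1.25] / 0.3578 = [0.0690 + 0.1090] / 0.3578 = 0.4975 ⇒ 0.50
d₂ = d₁ − σ√T = 0.4975 − 0.3578 = 0.1397 ⇒ 0.14
exp(−rT) = exp(−0.036·1.25) = 0.9560
N(−d₂) = N(-0.14) = 0.4443;  N(−d₁) = N(-0.50) = 0.3085
P = 140·0.9560·0.4443 − 150·0.3085 = 59.4651 − 46.2750 = 13.1901

£13.19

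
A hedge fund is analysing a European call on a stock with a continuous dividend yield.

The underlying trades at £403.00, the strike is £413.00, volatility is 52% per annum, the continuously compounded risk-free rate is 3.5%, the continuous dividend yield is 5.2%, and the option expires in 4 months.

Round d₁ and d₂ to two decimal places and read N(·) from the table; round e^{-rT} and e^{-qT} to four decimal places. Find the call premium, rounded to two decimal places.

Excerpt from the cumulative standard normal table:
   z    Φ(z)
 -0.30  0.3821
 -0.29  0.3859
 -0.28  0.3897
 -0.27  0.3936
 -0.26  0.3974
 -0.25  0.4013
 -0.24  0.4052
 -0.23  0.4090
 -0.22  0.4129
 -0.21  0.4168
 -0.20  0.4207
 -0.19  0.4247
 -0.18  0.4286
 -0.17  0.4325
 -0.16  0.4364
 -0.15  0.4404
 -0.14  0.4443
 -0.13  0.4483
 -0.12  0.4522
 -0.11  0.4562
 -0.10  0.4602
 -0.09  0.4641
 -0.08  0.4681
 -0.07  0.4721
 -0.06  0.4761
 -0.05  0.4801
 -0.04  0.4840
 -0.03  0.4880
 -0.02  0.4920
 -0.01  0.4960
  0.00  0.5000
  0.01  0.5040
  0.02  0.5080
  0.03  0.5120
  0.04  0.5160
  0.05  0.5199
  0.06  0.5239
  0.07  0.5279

T = 0.3333;  σ√T = 0.3002
d₁ = [ln(403/413) + (0.035 − 0.052 + ½·0.52²)·0.3333] / (σ√T) = (-0.0245 + 0.0394) / 0.3002 = 0.0496 which rounds to 0.05
d₂ = 0.0496 − 0.3002 = -0.2506 which rounds to -0.25
e^(−qT) = e^(−0.052·0.3333) = 0.9828;  e^(−rT) = e^(−0.035·0.3333) = 0.9884
C = 403·0.9828·N(0.05) − 413·0.9884·N(-0.25) = 403·0.9828·0.5199 − 413·0.9884·0.4013 = 205.9160 − 163.8144 = 42.1016

£42.10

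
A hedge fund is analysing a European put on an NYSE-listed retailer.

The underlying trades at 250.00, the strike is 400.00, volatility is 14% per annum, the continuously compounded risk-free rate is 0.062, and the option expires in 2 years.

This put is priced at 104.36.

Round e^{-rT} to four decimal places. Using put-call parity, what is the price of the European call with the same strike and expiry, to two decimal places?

exp(−rT) = exp(−0.062·2) = 0.8834
Put-call parity: C − P = S − K·e^(−rT) = 250 − 400·0.8834 = 250 − 353.3600 = -103.3600
C = P + (C − P) = 104.36 + (-103.3600) = 1.0000

1.00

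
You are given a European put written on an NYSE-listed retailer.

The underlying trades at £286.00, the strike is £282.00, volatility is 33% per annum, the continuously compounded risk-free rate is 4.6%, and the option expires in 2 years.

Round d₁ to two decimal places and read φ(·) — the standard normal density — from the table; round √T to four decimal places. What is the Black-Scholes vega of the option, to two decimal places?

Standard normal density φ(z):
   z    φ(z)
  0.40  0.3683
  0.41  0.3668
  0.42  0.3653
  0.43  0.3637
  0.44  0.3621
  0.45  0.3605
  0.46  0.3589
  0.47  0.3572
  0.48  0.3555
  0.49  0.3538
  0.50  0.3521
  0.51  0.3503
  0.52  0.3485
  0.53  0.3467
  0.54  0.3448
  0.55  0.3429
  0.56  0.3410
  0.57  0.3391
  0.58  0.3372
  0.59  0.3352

145.16

σ√T = 0.33 × 1.4142 = 0.4667
ln(S/K) + (r + σ²/2)T = ln(286/282) + (0.046 + 0.33²/2)·2 = 0.0141 + 0.2009 = 0.2150
d₁ = 0.2150 / 0.4667 = 0.4607 → 0.46
√T = √2 = 1.4142
φ(d₁) = φ(0.46) = 0.3589
vega = S·φ(d₁)·√T = 286·0.3589·1.4142 = 145.1611
(The call has the same vega.)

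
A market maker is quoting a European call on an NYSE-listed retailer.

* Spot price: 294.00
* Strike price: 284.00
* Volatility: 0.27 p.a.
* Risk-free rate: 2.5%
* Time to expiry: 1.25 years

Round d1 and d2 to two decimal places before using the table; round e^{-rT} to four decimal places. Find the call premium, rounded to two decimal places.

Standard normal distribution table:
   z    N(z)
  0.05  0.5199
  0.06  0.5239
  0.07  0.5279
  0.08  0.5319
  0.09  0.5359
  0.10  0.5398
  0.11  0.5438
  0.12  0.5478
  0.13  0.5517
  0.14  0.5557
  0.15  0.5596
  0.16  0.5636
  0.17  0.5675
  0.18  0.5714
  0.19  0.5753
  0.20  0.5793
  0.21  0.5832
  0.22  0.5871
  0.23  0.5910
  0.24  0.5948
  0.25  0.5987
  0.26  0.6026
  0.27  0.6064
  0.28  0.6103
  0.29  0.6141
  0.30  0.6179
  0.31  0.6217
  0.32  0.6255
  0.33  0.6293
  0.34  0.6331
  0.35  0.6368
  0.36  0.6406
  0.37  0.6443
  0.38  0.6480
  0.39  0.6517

T = 1.25;  σ√T = 0.3019
d₁ = [ln(294/284) + (0.025 + ½·0.27²)·1.25] / (σ√T) = (0.0346 + 0.0768) / 0.3019 = 0.3691 which rounds to 0.37
d₂ = 0.3691 − 0.3019 = 0.0672 which rounds to 0.07
exp(−rT) = exp(−0.025·1.25) = 0.9692
C = 294·N(0.37) − 284·0.9692·N(0.07) = 294·0.6443 − 284·0.9692·0.5279 = 189.4242 − 145.3060 = 44.1182

44.12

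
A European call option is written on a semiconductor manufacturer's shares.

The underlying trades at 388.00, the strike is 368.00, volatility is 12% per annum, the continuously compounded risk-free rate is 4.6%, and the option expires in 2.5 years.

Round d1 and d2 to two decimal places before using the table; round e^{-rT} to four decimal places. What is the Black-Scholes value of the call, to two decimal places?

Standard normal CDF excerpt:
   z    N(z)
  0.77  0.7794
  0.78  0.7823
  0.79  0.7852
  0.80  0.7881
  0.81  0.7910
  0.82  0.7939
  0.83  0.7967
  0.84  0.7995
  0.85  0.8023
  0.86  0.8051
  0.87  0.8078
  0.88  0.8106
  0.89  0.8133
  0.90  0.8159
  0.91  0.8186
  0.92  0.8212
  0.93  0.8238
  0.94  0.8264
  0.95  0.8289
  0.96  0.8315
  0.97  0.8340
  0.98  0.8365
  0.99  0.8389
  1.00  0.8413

66.99

σ√T = 0.12 × 1.5811 = 0.1897
d₁ = [ln(388/368) + (0.046 + 0.12²/2)·2.5] / 0.1897 = [0.0529 + 0.1330] / 0.1897 = 0.9799 → 0.98
d₂ = d₁ − σ√T = 0.9799 − 0.1897 = 0.7902 → 0.79
e^(−rT) = e^(−0.046·2.5) = 0.8914
N(d₁) = N(0.98) = 0.8365;  N(d₂) = N(0.79) = 0.7852
C = 388·0.8365 − 368·0.8914·0.7852 = 324.5620 − 257.5732 = 66.9888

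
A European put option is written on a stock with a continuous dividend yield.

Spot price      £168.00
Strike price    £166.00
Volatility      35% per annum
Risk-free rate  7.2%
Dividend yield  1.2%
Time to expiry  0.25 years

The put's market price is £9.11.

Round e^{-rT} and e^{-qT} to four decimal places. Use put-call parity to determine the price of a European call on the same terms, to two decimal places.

£13.56

exp(−qT) = exp(−0.012·0.25) = 0.9970;  exp(−rT) = exp(−0.072·0.25) = 0.9822
Put-call parity: C − P = S·e^(−qT) − K·e^(−rT) = 168·0.9970 − 166·0.9822 = 167.4960 − 163.0452 = 4.4508
C = P + (C − P) = 9.11 + (4.4508) = 13.5608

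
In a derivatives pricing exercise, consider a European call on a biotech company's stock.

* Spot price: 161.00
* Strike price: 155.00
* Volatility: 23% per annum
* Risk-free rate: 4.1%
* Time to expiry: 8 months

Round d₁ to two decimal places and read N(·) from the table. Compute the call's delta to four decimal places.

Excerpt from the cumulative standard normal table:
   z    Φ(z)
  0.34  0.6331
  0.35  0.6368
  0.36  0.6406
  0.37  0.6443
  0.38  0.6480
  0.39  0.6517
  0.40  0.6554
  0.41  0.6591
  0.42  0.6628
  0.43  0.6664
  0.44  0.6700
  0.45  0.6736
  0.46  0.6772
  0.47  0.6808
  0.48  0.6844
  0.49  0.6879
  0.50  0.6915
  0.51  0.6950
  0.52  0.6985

0.6700

σ√T = 0.23 × 0.8165 = 0.1878
d₁ = [ln(161/155) + (0.041 + ½·0.23²)·0.6667] / (σ√T) = (0.0380 + 0.0450) / 0.1878 = 0.4417 ⇒ 0.44
N(d₁) = N(0.44) = 0.6700
Δ_call = N(d₁) = 0.6700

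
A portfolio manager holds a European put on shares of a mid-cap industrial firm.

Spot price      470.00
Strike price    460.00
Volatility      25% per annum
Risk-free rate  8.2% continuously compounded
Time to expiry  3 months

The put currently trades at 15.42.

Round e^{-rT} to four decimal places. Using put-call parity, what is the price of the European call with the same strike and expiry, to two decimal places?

34.76

exp(−rT) = exp(−0.082·0.25) = 0.9797
Put-call parity: C − P = S − K·e^(−rT) = 470 − 460·0.9797 = 470 − 450.6620 = 19.3380
C = P + (C − P) = 15.42 + (19.3380) = 34.7580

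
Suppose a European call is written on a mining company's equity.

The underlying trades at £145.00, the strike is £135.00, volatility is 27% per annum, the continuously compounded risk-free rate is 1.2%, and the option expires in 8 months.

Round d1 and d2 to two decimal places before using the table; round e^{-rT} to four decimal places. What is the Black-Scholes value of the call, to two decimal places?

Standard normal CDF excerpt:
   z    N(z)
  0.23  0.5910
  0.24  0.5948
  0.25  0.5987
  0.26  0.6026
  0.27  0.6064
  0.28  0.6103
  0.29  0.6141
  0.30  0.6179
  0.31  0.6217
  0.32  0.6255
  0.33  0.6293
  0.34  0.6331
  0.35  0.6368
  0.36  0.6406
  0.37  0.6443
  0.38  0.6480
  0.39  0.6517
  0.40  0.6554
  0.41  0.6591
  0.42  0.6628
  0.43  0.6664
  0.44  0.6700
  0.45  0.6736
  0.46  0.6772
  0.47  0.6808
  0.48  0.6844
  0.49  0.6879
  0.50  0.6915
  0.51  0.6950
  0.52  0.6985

T = 0.6667;  σ√T = 0.2205
d₁ = [ln(145/135) + (0.012 + 0.27²/2)·0.6667] / 0.2205 = [0.0715 + 0.0323] / 0.2205 = 0.4707 ⇒ 0.47
d₂ = d₁ − σ√T = 0.4707 − 0.2205 = 0.2502 ⇒ 0.25
exp(−rT) = exp(−0.012·0.6667) = 0.9920
N(d₁) = N(0.47) = 0.6808;  N(d₂) = N(0.25) = 0.5987
C = 145·0.6808 − 135·0.9920·0.5987 = 98.7160 − 80.1779 = 18.5381

£18.54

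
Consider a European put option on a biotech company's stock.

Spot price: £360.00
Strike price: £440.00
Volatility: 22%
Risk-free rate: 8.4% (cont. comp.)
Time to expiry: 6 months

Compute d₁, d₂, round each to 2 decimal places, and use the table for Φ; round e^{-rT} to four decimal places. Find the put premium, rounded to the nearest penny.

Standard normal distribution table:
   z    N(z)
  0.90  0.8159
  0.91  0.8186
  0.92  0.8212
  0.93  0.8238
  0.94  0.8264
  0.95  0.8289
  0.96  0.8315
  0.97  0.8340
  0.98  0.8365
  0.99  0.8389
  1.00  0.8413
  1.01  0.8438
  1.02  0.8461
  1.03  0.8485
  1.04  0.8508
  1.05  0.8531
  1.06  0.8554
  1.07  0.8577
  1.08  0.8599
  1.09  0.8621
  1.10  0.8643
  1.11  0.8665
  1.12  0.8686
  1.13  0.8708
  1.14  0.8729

T = 0.5;  σ√T = 0.1556
ln(S/K) + (r + σ²/2)T = ln(360/440) + (0.084 + 0.22²/2)·0.5 = -0.2007 + 0.0541 = -0.1466
d₁ = -0.1466 / 0.1556 = -0.9422 ⇒ -0.94
d₂ = d₁ − σ√T = -0.9422 − 0.1556 = -1.0978 ⇒ -1.10
e^(−rT) = e^(−0.084·0.5) = 0.9589
N(−d₂) = N(1.10) = 0.8643;  N(−d₁) = N(0.94) = 0.8264
P = 440·0.9589·0.8643 − 360·0.8264 = 364.6620 − 297.5040 = 67.1580

£67.16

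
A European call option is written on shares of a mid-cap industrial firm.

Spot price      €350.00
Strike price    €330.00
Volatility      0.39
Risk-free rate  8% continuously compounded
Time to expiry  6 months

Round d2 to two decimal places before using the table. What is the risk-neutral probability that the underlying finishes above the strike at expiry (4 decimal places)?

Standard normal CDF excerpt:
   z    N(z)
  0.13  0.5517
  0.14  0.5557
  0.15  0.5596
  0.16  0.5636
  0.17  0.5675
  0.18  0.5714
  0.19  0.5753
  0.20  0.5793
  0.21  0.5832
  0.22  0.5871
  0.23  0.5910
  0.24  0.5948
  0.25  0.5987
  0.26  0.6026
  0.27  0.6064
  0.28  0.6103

0.5871

T = 0.5;  σ√T = 0.2758
d₁ = [ln(350/330) + (0.08 + 0.39²/2)·0.5] / 0.2758 = [0.0588 + 0.0780] / 0.2758 = 0.4963 which rounds to 0.50
d₂ = d₁ − σ√T = 0.4963 − 0.2758 = 0.2205 which rounds to 0.22
Pr(exercise) under Q = N(d₂) = 0.5871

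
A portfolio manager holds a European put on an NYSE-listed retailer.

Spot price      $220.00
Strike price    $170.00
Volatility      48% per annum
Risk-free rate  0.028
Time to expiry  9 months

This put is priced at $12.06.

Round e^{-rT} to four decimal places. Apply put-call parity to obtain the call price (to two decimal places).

$65.60

e^(−rT) = e^(−0.028·0.75) = 0.9792
Put-call parity: C − P = S − K·e^(−rT) = 220 − 170·0.9792 = 220 − 166.4640 = 53.5360
C = P + (C − P) = 12.06 + (53.5360) = 65.5960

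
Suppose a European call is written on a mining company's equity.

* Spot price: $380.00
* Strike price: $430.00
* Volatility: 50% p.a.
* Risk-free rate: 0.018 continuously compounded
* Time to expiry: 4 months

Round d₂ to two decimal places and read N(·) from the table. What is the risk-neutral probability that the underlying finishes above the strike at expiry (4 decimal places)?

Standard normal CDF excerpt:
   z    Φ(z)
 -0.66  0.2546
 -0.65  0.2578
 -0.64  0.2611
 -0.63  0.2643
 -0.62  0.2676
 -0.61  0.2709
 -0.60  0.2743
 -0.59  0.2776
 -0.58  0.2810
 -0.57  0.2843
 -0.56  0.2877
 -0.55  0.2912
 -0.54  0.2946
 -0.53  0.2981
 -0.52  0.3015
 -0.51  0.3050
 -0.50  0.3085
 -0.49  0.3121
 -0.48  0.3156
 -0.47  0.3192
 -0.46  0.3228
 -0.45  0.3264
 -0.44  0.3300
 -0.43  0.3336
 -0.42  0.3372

T = 0.3333;  σ√T = 0.2887
d₁ = [ln(380/430) + (0.018 + ½·0.5²)·0.3333] / (σ√T) = (-0.1236 + 0.0477) / 0.2887 = -0.2631 ≈ -0.26
d₂ = -0.2631 − 0.2887 = -0.5518 ≈ -0.55
Risk-neutral Pr[S_T > K] = N(d₂) = N(-0.55) = 0.2912

0.2912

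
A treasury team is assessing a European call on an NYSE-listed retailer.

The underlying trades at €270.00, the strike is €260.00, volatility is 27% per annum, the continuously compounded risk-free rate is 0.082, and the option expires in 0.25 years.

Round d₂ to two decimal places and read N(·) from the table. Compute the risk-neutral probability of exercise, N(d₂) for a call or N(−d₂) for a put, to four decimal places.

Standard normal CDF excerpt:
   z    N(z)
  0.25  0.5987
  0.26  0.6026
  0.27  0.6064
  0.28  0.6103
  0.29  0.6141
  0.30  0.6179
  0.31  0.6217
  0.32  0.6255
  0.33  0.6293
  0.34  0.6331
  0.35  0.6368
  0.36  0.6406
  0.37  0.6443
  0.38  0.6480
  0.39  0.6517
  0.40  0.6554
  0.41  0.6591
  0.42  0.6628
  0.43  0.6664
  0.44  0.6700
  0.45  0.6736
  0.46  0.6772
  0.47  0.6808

0.6406

σ√T = 0.27·√0.25 = 0.1350
d₁ = [ln(270/260) + (0.082 + ½·0.27²)·0.25] / (σ√T) = (0.0377 + 0.0296) / 0.1350 = 0.4989 → 0.50
d₂ = 0.4989 − 0.1350 = 0.3639 → 0.36
Pr(exercise) under Q = N(d₂) = 0.6406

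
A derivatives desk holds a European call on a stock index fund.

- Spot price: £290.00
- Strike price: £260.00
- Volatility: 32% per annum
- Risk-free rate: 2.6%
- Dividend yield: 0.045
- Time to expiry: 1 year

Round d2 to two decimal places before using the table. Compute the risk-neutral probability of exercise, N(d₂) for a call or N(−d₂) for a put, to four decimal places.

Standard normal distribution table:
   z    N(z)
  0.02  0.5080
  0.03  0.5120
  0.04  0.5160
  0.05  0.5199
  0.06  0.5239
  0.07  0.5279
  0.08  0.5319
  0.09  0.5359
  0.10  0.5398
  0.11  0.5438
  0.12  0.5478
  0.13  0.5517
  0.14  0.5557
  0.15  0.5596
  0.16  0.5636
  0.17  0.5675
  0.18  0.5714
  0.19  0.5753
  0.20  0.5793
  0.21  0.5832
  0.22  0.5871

σ√T = 0.32·√1 = 0.3200
d₁ = [ln(290/260) + (0.026 − 0.045 + ½·0.32²)·1] / (σ√T) = (0.1092 + 0.0322) / 0.3200 = 0.4419 which rounds to 0.44
d₂ = 0.4419 − 0.3200 = 0.1219 which rounds to 0.12
Pr(exercise) under Q = N(d₂) = 0.5478

0.5478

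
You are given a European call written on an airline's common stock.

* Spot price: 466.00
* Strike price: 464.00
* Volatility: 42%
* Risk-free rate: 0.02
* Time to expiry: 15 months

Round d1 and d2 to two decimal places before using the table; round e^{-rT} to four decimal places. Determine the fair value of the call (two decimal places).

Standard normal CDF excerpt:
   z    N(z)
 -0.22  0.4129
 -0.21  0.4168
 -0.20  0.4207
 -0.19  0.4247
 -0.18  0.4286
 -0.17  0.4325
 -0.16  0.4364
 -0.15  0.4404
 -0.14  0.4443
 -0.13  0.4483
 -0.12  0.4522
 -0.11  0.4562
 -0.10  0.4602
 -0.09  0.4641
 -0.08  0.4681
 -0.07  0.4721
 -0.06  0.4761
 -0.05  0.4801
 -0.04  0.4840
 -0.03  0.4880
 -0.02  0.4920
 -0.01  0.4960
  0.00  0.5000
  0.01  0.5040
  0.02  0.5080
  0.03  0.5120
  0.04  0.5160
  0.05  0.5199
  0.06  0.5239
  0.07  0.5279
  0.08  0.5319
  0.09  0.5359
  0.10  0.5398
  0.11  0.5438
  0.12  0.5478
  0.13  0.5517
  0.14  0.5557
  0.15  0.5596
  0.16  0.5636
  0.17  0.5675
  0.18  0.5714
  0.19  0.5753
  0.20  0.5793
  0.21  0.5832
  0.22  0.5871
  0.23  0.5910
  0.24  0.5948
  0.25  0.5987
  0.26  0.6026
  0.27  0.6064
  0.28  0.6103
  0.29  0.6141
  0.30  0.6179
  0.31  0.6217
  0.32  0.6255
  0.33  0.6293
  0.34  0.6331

92.22

σ√T = 0.42·√1.25 = 0.4696
d₁ = [ln(466/464) + (0.02 + 0.42²/2)·1.25] / 0.4696 = [0.0043 + 0.1352] / 0.4696 = 0.2972 ≈ 0.30
d₂ = d₁ − σ√T = 0.2972 − 0.4696 = -0.1724 ≈ -0.17
e^(−rT) = e^(−0.02·1.25) = 0.9753
N(d₁) = N(0.30) = 0.6179;  N(d₂) = N(-0.17) = 0.4325
C = 466·0.6179 − 464·0.9753·0.4325 = 287.9414 − 195.7232 = 92.2182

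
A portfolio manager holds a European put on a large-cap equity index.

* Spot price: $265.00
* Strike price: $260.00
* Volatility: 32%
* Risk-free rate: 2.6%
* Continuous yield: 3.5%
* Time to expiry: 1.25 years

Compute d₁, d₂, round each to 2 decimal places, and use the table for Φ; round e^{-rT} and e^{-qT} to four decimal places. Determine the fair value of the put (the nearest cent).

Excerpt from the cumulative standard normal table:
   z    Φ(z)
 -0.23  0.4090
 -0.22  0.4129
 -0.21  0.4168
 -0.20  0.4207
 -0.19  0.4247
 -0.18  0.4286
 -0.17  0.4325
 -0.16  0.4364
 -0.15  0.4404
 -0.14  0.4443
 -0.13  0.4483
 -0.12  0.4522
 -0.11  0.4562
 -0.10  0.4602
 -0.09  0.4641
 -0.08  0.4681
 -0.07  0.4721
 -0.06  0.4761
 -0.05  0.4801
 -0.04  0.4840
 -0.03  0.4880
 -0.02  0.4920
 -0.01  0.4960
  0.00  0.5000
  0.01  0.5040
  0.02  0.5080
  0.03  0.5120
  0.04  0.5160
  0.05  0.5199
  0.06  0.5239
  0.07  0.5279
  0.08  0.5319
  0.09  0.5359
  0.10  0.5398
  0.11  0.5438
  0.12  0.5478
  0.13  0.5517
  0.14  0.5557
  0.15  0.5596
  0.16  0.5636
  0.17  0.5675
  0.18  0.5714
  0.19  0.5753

$35.13

σ√T = 0.32 × 1.1180 = 0.3578
ln(S/K) + (r − q + σ²/2)T = ln(265/260) + (0.026 − 0.035 + 0.32²/2)·1.25 = 0.0190 + 0.0528 = 0.0718
d₁ = 0.0718 / 0.3578 = 0.2007 → 0.20
d₂ = d₁ − σ√T = 0.2007 − 0.3578 = -0.1571 → -0.16
e^(−qT) = e^(−0.035·1.25) = 0.9572;  e^(−rT) = e^(−0.026·1.25) = 0.9680
N(−d₂) = N(0.16) = 0.5636;  N(−d₁) = N(-0.20) = 0.4207
P = 260·0.9680·0.5636 − 265·0.9572·0.4207 = 141.8468 − 106.7139 = 35.1329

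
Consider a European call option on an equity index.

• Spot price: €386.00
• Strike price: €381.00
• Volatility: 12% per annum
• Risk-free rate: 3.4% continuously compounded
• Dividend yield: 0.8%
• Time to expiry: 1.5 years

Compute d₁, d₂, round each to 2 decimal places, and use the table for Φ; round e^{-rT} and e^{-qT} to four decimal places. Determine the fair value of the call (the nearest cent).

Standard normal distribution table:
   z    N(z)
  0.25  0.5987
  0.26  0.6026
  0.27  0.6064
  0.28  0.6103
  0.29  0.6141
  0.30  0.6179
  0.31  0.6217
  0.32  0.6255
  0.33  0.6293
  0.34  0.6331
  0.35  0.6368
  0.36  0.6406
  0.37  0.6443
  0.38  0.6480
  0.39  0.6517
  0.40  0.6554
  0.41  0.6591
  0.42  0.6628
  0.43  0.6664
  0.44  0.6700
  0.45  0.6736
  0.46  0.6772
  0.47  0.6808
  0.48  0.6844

σ√T = 0.12·√1.5 = 0.1470
ln(S/K) + (r − q + σ²/2)T = ln(386/381) + (0.034 − 0.008 + 0.12²/2)·1.5 = 0.0130 + 0.0498 = 0.0628
d₁ = 0.0628 / 0.1470 = 0.4276 which rounds to 0.43
d₂ = d₁ − σ√T = 0.4276 − 0.1470 = 0.2806 which rounds to 0.28
e^(−qT) = e^(−0.008·1.5) = 0.9881;  e^(−rT) = e^(−0.034·1.5) = 0.9503
N(d₁) = N(0.43) = 0.6664;  N(d₂) = N(0.28) = 0.6103
C = 386·0.9881·0.6664 − 381·0.9503·0.6103 = 254.1694 − 220.9678 = 33.2015

€33.20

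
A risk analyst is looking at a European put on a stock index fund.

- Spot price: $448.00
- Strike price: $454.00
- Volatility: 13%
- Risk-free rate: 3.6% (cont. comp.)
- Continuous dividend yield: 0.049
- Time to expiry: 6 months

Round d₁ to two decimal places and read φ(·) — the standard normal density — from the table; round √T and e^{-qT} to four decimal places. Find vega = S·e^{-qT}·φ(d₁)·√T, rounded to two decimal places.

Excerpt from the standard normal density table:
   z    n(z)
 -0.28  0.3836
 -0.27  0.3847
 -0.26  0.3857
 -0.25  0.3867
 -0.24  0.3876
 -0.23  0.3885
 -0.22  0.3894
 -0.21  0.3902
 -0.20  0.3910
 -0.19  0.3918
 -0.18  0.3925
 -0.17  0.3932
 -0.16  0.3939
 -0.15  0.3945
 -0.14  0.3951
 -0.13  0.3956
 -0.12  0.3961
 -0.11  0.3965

σ√T = 0.13·√0.5 = 0.0919
d₁ = [ln(448/454) + (0.036 − 0.049 + ½·0.13²)·0.5] / (σ√T) = (-0.0133 − 0.0023) / 0.0919 = -0.1695 ⇒ -0.17
√T = √0.5 = 0.7071
φ(d₁) = φ(-0.17) = 0.3932
exp(−qT) = exp(−0.049·0.5) = 0.9758
vega = S·exp(−qT)·φ(d₁)·√T = 448·0.9758·0.3932·0.7071 = 121.5439
(Call and put vega coincide under Black-Scholes.)

121.54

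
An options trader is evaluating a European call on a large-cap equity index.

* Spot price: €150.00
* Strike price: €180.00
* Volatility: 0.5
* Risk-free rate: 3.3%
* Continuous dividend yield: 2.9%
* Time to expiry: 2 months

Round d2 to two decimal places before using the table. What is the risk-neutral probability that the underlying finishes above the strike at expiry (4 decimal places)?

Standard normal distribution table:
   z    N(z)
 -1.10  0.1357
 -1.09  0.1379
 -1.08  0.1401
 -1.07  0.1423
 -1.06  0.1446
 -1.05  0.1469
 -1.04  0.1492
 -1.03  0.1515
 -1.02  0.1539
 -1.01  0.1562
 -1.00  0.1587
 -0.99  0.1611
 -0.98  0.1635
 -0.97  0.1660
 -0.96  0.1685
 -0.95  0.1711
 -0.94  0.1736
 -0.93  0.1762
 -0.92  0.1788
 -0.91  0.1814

0.1611

σ√T = 0.5·√0.1667 = 0.2041
d₁ = [ln(150/180) + (0.033 − 0.029 + ½·0.5²)·0.1667] / (σ√T) = (-0.1823 + 0.0215) / 0.2041 = -0.7879 ≈ -0.79
d₂ = -0.7879 − 0.2041 = -0.9920 ≈ -0.99
Risk-neutral Pr[S_T > K] = N(d₂) = N(-0.99) = 0.1611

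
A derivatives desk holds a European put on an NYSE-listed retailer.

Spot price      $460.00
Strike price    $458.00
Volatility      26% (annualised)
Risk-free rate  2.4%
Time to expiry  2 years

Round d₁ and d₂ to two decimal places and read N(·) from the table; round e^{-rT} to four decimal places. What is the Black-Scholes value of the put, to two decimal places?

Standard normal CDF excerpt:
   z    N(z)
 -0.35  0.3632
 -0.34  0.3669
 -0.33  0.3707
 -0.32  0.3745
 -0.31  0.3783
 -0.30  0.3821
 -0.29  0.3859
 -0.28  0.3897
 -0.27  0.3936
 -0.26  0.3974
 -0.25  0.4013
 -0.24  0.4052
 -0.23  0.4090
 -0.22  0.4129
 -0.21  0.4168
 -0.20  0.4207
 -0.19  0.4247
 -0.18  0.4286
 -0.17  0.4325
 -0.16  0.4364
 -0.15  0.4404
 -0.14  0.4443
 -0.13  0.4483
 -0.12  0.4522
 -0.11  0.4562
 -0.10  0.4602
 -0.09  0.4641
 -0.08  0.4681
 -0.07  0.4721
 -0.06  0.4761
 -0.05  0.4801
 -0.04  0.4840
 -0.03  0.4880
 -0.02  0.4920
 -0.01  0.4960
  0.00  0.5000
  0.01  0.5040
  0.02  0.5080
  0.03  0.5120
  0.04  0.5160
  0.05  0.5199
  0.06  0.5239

$54.72

T = 2;  σ√T = 0.3677
d₁ = [ln(460/458) + (0.024 + 0.26²/2)·2] / 0.3677 = [0.0044 + 0.1156] / 0.3677 = 0.3262 which rounds to 0.33
d₂ = d₁ − σ√T = 0.3262 − 0.3677 = -0.0415 which rounds to -0.04
exp(−rT) = exp(−0.024·2) = 0.9531
N(−d₂) = N(0.04) = 0.5160;  N(−d₁) = N(-0.33) = 0.3707
P = 458·0.9531·0.5160 − 460·0.3707 = 225.2442 − 170.5220 = 54.7222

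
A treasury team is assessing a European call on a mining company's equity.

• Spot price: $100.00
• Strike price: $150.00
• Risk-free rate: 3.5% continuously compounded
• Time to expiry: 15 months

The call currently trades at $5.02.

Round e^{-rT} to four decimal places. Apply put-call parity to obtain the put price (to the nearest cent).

$48.60

exp(−rT) = exp(−0.035·1.25) = 0.9572
Put-call parity: C − P = S − K·e^(−rT) = 100 − 150·0.9572 = 100 − 143.5800 = -43.5800
P = C − (C − P) = 5.02 − (-43.5800) = 48.6000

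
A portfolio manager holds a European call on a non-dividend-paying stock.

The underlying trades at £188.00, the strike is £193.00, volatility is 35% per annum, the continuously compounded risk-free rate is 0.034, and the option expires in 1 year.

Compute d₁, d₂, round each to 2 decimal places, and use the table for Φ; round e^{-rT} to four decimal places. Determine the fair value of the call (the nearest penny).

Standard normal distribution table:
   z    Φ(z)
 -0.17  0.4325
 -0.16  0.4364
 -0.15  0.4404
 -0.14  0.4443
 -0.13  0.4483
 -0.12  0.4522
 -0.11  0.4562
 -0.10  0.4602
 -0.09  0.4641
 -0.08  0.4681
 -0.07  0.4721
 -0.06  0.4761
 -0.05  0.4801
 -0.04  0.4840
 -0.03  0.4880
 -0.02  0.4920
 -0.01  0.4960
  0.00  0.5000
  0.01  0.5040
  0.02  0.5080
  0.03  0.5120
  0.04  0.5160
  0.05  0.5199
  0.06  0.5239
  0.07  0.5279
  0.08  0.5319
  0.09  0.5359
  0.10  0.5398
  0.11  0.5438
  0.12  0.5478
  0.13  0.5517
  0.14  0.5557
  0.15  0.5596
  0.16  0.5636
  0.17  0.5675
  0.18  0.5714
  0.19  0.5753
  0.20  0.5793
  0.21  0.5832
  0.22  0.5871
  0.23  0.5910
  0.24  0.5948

σ√T = 0.35 × 1.0000 = 0.3500
ln(S/K) + (r + σ²/2)T = ln(188/193) + (0.034 + 0.35²/2)·1 = -0.0262 + 0.0953 = 0.0690
d₁ = 0.0690 / 0.3500 = 0.1971 ⇒ 0.20
d₂ = d₁ − σ√T = 0.1971 − 0.3500 = -0.1529 ⇒ -0.15
e^(−rT) = e^(−0.034·1) = 0.9666
C = 188·N(0.20) − 193·0.9666·N(-0.15) = 188·0.5793 − 193·0.9666·0.4404 = 108.9084 − 82.1583 = 26.7501

£26.75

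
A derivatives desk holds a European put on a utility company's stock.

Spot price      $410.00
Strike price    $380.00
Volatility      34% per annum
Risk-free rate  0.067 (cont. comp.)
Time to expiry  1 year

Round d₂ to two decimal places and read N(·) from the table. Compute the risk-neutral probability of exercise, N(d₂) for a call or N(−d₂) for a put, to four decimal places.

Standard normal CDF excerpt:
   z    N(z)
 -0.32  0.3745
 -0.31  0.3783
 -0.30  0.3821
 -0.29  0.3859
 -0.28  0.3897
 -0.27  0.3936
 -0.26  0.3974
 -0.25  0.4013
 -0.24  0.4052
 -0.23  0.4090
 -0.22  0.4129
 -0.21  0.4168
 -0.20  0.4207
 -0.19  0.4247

T = 1;  σ√T = 0.3400
d₁ = [ln(410/380) + (0.067 + 0.34²/2)·1] / 0.3400 = [0.0760 + 0.1248] / 0.3400 = 0.5905 which rounds to 0.59
d₂ = d₁ − σ√T = 0.5905 − 0.3400 = 0.2505 which rounds to 0.25
Risk-neutral Pr[S_T < K] = N(−d₂) = N(-0.25) = 0.4013

0.4013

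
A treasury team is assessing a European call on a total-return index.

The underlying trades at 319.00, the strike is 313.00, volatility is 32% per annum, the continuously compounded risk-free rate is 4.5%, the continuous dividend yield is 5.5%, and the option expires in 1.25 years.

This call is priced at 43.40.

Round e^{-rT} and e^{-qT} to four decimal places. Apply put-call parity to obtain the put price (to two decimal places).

41.46

e^(−qT) = e^(−0.055·1.25) = 0.9336;  e^(−rT) = e^(−0.045·1.25) = 0.9453
Put-call parity: C − P = S·e^(−qT) − K·e^(−rT) = 319·0.9336 − 313·0.9453 = 297.8184 − 295.8789 = 1.9395
P = C − (C − P) = 43.40 − (1.9395) = 41.4605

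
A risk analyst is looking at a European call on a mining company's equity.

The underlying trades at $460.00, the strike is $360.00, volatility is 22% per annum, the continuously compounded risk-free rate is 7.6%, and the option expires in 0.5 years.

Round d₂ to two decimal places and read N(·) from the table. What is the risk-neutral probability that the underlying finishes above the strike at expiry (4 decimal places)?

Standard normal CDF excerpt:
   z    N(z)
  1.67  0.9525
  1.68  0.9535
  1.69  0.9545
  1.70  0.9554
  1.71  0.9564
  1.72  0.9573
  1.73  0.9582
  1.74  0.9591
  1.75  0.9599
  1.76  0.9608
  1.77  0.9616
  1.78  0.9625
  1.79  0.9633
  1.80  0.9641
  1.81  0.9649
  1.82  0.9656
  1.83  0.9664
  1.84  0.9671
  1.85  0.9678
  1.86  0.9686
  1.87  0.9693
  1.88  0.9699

σ√T = 0.22 × 0.7071 = 0.1556
d₁ = [ln(460/360) + (0.076 + ½·0.22²)·0.5] / (σ√T) = (0.2451 + 0.0501) / 0.1556 = 1.8978 which rounds to 1.90
d₂ = 1.8978 − 0.1556 = 1.7422 which rounds to 1.74
Pr(exercise) under Q = N(d₂) = 0.9591

0.9591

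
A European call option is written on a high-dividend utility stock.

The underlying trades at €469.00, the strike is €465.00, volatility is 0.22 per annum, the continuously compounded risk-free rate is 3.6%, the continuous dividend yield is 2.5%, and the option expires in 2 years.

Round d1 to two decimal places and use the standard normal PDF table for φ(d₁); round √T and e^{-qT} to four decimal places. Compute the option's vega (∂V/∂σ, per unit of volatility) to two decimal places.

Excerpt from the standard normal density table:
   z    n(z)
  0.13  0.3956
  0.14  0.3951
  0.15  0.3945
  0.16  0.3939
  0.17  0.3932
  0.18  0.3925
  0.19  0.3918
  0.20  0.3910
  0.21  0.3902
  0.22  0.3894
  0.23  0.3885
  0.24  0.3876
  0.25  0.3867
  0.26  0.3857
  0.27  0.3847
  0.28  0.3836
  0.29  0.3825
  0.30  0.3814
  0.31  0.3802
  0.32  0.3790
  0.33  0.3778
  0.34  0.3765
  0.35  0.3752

243.97

σ√T = 0.22·√2 = 0.3111
d₁ = [ln(469/465) + (0.036 − 0.025 + ½·0.22²)·2] / (σ√T) = (0.0086 + 0.0704) / 0.3111 = 0.2538 → 0.25
√T = √2 = 1.4142
φ(d₁) = φ(0.25) = 0.3867
exp(−qT) = exp(−0.025·2) = 0.9512
vega = S·exp(−qT)·φ(d₁)·√T = 469·0.9512·0.3867·1.4142 = 243.9662
(The put has the same vega.)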